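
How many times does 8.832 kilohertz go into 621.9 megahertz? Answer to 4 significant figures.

70410

(621.9 × 10^6) / (8.832 × 10^3) = 70.414 × 10^3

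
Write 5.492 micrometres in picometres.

5492000 picometres

micro = 10^-6, pico = 10^-12; factor is 10^6.
5.492 × 10^6 = 5492000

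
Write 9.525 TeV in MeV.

tera = 1e12, mega = 1e6; factor is 1e6.
9.525 × 1e6 = 9525000

9525000 MeV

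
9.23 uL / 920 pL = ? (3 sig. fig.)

(9.23e-6) / (920e-12) = 0.01003e6

10000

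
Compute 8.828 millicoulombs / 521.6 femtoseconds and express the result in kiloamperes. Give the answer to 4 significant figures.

16920000 kiloamperes

(8.828e-3) / (521.6e-15) = 0.0169248e12 A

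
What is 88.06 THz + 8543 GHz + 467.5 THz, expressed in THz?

In THz:
  88.06 THz → 88.06
  8543 GHz = 8543 × 10^-3 THz = 8.543
  467.5 THz → 467.5
Sum: 88.06 + 8.543 + 467.5 = 564.103

564.103 THz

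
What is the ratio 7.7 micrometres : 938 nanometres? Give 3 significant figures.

8.21

(7.7 × 10^-6) / (938 × 10^-9) = 0.008209 × 10^3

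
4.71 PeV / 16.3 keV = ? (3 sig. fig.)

289000000000

(4.71 × 10^15) / (16.3 × 10^3) = 0.289 × 10^12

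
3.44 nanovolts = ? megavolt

0.00000000000000344 megavolts

nano = 1e-9, mega = 1e6; factor is 1e-15.
3.44 × 1e-15 = 0.00000000000000344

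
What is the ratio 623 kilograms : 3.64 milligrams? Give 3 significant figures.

(623e3) / (3.64e-3) = 171.2e6

171000000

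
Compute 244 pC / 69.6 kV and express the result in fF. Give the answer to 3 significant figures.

(244e-12) / (69.6e3) = 3.5057e-15 F

3.51 fF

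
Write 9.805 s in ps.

(no prefix) = 10^0, pico = 10^-12; factor is 10^12.
9.805 × 10^12 = 9805000000000

9805000000000 ps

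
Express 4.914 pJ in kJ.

pico = 1e-12, kilo = 1e3; factor is 1e-15.
4.914 × 1e-15 = 0.000000000000004914

0.000000000000004914 kJ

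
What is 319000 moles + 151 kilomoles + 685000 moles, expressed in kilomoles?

In kilomoles:
  319000 moles = 319000 × 10⁻³ kilomoles = 319
  151 kilomoles → 151
  685000 moles = 685000 × 10⁻³ kilomoles = 685
Sum: 319 + 151 + 685 = 1155

1155 kilomoles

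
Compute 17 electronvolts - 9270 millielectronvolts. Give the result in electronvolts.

7.73 electronvolts

In electronvolts:
  17 electronvolts → 17
  9270 millielectronvolts = 9270 × 10⁻³ electronvolts = 9.27
Difference: 17 - 9.27 = 7.73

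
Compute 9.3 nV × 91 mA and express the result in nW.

9.3 × 10^-9 × 91 × 10^-3 = 846.3 × 10^-12 W

0.8463 nW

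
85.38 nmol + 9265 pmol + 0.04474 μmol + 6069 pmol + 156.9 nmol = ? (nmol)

302.354 nmol

In nmol:
  85.38 nmol → 85.38
  9265 pmol = 9265e-3 nmol = 9.265
  0.04474 μmol = 0.04474e3 nmol = 44.74
  6069 pmol = 6069e-3 nmol = 6.069
  156.9 nmol → 156.9
Sum: 85.38 + 9.265 + 44.74 + 6.069 + 156.9 = 302.354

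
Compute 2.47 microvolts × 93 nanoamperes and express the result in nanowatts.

2.47 × 10^-6 × 93 × 10^-9 = 229.71 × 10^-15 W

0.00022971 nanowatts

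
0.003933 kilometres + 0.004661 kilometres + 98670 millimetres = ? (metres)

In metres:
  0.003933 kilometres = 0.003933 × 10^3 metres = 3.933
  0.004661 kilometres = 0.004661 × 10^3 metres = 4.661
  98670 millimetres = 98670 × 10^-3 metres = 98.67
Sum: 3.933 + 4.661 + 98.67 = 107.264

107.264 metres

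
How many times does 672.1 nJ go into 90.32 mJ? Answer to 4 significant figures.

134400

(90.32 × 10⁻³) / (672.1 × 10⁻⁹) = 0.13438 × 10⁶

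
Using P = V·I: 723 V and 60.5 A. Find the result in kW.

43.7415 kW

723 × 60.5 = 43741.5 W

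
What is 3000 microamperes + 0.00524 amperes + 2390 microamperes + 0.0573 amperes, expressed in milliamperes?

In milliamperes:
  3000 microamperes = 3000e-3 milliamperes = 3
  0.00524 amperes = 0.00524e3 milliamperes = 5.24
  2390 microamperes = 2390e-3 milliamperes = 2.39
  0.0573 amperes = 0.0573e3 milliamperes = 57.3
Sum: 3 + 5.24 + 2.39 + 57.3 = 67.93

67.93 milliamperes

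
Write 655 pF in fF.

pico = 1e-12, femto = 1e-15; factor is 1e3.
655 × 1e3 = 655000

655000 fF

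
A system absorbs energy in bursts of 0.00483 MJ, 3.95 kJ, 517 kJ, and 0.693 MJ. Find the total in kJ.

In kJ:
  0.00483 MJ = 0.00483 × 10^3 kJ = 4.83
  3.95 kJ → 3.95
  517 kJ → 517
  0.693 MJ = 0.693 × 10^3 kJ = 693
Sum: 4.83 + 3.95 + 517 + 693 = 1218.78

1218.78 kJ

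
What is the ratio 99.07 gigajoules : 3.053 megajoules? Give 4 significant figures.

32450

(99.07 × 10⁹) / (3.053 × 10⁶) = 32.45 × 10³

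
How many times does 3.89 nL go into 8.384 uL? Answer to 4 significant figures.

2155

(8.384e-6) / (3.89e-9) = 2.1553e3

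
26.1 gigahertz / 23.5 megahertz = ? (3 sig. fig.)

1110

(26.1e9) / (23.5e6) = 1.111e3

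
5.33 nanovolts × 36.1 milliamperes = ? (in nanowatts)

5.33e-9 × 36.1e-3 = 192.413e-12 W

0.192413 nanowatts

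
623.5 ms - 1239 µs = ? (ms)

In ms:
  623.5 ms → 623.5
  1239 µs = 1239e-3 ms = 1.239
Difference: 623.5 - 1.239 = 622.261

622.261 ms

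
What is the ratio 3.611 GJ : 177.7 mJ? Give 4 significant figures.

20320000000

(3.611 × 10^9) / (177.7 × 10^-3) = 0.020321 × 10^12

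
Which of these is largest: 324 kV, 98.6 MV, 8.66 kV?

324 kV = 324000 V
98.6 MV = 98600000 V
8.66 kV = 8660 V

98.6 MV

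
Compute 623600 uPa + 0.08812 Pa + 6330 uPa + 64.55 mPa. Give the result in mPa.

In mPa:
  623600 uPa = 623600 × 10^-3 mPa = 623.6
  0.08812 Pa = 0.08812 × 10^3 mPa = 88.12
  6330 uPa = 6330 × 10^-3 mPa = 6.33
  64.55 mPa → 64.55
Sum: 623.6 + 88.12 + 6.33 + 64.55 = 782.6

782.6 mPa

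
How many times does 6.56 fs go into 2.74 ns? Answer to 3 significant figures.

418000

(2.74e-9) / (6.56e-15) = 0.4177e6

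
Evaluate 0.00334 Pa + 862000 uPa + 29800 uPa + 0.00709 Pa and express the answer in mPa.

902.23 mPa

In mPa:
  0.00334 Pa = 0.00334 × 10^3 mPa = 3.34
  862000 uPa = 862000 × 10^-3 mPa = 862
  29800 uPa = 29800 × 10^-3 mPa = 29.8
  0.00709 Pa = 0.00709 × 10^3 mPa = 7.09
Sum: 3.34 + 862 + 29.8 + 7.09 = 902.23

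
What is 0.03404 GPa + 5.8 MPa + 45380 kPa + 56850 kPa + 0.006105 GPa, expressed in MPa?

In MPa:
  0.03404 GPa = 0.03404 × 10³ MPa = 34.04
  5.8 MPa → 5.8
  45380 kPa = 45380 × 10⁻³ MPa = 45.38
  56850 kPa = 56850 × 10⁻³ MPa = 56.85
  0.006105 GPa = 0.006105 × 10³ MPa = 6.105
Sum: 34.04 + 5.8 + 45.38 + 56.85 + 6.105 = 148.175

148.175 MPa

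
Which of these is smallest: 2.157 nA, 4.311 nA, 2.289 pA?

2.157 nA = 0.000000002157 A
4.311 nA = 0.000000004311 A
2.289 pA = 0.000000000002289 A

2.289 pA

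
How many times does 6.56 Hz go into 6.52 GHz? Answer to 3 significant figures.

(6.52 × 10⁹) / (6.56) = 0.9939 × 10⁹

994000000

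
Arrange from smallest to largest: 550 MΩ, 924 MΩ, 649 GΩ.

550 MΩ < 924 MΩ < 649 GΩ

550 MΩ = 550000000 Ω
924 MΩ = 924000000 Ω
649 GΩ = 649000000000 Ω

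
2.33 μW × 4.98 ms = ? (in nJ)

2.33 × 10^-6 × 4.98 × 10^-3 = 11.6034 × 10^-9 J

11.6034 nJ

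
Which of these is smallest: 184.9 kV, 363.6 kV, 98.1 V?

184.9 kV = 184900 V
363.6 kV = 363600 V
98.1 V = 98.1 V

98.1 V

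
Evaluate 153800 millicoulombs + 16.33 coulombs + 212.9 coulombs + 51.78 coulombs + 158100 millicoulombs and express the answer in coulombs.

592.91 coulombs

In coulombs:
  153800 millicoulombs = 153800 × 10^-3 coulombs = 153.8
  16.33 coulombs → 16.33
  212.9 coulombs → 212.9
  51.78 coulombs → 51.78
  158100 millicoulombs = 158100 × 10^-3 coulombs = 158.1
Sum: 153.8 + 16.33 + 212.9 + 51.78 + 158.1 = 592.91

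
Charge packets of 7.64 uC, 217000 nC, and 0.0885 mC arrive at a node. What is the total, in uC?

In uC:
  7.64 uC → 7.64
  217000 nC = 217000 × 10^-3 uC = 217
  0.0885 mC = 0.0885 × 10^3 uC = 88.5
Sum: 7.64 + 217 + 88.5 = 313.14

313.14 uC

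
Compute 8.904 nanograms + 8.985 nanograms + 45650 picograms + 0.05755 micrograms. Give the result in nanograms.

In nanograms:
  8.904 nanograms → 8.904
  8.985 nanograms → 8.985
  45650 picograms = 45650 × 10^-3 nanograms = 45.65
  0.05755 micrograms = 0.05755 × 10^3 nanograms = 57.55
Sum: 8.904 + 8.985 + 45.65 + 57.55 = 121.089

121.089 nanograms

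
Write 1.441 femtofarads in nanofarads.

femto = 10^-15, nano = 10^-9; factor is 10^-6.
1.441 × 10^-6 = 0.000001441

0.000001441 nanofarads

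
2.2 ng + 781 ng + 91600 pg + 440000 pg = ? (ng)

1314.8 ng

In ng:
  2.2 ng → 2.2
  781 ng → 781
  91600 pg = 91600 × 10^-3 ng = 91.6
  440000 pg = 440000 × 10^-3 ng = 440
Sum: 2.2 + 781 + 91.6 + 440 = 1314.8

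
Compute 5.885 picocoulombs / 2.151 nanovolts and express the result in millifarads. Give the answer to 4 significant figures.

2.736 millifarads

(5.885e-12) / (2.151e-9) = 2.73594e-3 F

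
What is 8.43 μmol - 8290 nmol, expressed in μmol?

In μmol:
  8.43 μmol → 8.43
  8290 nmol = 8290e-3 μmol = 8.29
Difference: 8.43 - 8.29 = 0.14

0.14 μmol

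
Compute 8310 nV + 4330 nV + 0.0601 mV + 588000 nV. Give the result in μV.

In μV:
  8310 nV = 8310 × 10^-3 μV = 8.31
  4330 nV = 4330 × 10^-3 μV = 4.33
  0.0601 mV = 0.0601 × 10^3 μV = 60.1
  588000 nV = 588000 × 10^-3 μV = 588
Sum: 8.31 + 4.33 + 60.1 + 588 = 660.74

660.74 μV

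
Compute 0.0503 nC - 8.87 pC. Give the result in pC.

In pC:
  0.0503 nC = 0.0503 × 10³ pC = 50.3
  8.87 pC → 8.87
Difference: 50.3 - 8.87 = 41.43

41.43 pC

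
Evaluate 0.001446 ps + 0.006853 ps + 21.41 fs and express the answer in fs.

In fs:
  0.001446 ps = 0.001446e3 fs = 1.446
  0.006853 ps = 0.006853e3 fs = 6.853
  21.41 fs → 21.41
Sum: 1.446 + 6.853 + 21.41 = 29.709

29.709 fs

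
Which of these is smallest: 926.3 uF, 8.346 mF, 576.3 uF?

926.3 uF = 0.0009263 F
8.346 mF = 0.008346 F
576.3 uF = 0.0005763 F

576.3 uF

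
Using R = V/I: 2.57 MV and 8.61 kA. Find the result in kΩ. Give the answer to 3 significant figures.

0.298 kΩ

(2.57e6) / (8.61e3) = 0.29849e3 Ω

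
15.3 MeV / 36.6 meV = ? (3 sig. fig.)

418000000

(15.3 × 10⁶) / (36.6 × 10⁻³) = 0.418 × 10⁹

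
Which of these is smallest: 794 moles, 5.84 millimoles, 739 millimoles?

5.84 millimoles

794 moles = 794 moles
5.84 millimoles = 0.00584 moles
739 millimoles = 0.739 moles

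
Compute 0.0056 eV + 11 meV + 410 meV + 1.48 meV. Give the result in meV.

In meV:
  0.0056 eV = 0.0056e3 meV = 5.6
  11 meV → 11
  410 meV → 410
  1.48 meV → 1.48
Sum: 5.6 + 11 + 410 + 1.48 = 428.08

428.08 meV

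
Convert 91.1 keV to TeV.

0.0000000911 TeV

kilo = 10³, tera = 10¹²; factor is 10⁻⁹.
91.1 × 10⁻⁹ = 0.0000000911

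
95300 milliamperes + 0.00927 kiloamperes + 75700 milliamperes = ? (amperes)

In amperes:
  95300 milliamperes = 95300e-3 amperes = 95.3
  0.00927 kiloamperes = 0.00927e3 amperes = 9.27
  75700 milliamperes = 75700e-3 amperes = 75.7
Sum: 95.3 + 9.27 + 75.7 = 180.27

180.27 amperes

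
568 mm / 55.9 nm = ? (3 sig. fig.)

(568 × 10^-3) / (55.9 × 10^-9) = 10.16 × 10^6

10200000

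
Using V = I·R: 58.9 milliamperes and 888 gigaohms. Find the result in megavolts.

58.9e-3 × 888e9 = 52303.2e6 V

52303.2 megavolts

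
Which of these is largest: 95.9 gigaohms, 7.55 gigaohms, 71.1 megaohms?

95.9 gigaohms = 95900000000 ohms
7.55 gigaohms = 7550000000 ohms
71.1 megaohms = 71100000 ohms

95.9 gigaohms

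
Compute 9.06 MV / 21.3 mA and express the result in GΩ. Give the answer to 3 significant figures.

0.425 GΩ

(9.06 × 10⁶) / (21.3 × 10⁻³) = 0.42535 × 10⁹ Ω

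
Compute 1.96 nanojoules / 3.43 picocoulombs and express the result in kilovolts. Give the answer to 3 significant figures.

0.571 kilovolts

(1.96e-9) / (3.43e-12) = 0.57143e3 V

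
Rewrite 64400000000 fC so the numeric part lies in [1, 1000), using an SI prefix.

= 64.4 × 10⁻⁶ C; 10⁻⁶ is micro.

64.4 µC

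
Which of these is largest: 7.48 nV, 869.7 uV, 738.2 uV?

7.48 nV = 0.00000000748 V
869.7 uV = 0.0008697 V
738.2 uV = 0.0007382 V

869.7 uV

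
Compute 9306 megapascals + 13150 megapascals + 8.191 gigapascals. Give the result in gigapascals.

30.647 gigapascals

In gigapascals:
  9306 megapascals = 9306e-3 gigapascals = 9.306
  13150 megapascals = 13150e-3 gigapascals = 13.15
  8.191 gigapascals → 8.191
Sum: 9.306 + 13.15 + 8.191 = 30.647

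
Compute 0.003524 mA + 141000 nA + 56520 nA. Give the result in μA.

In μA:
  0.003524 mA = 0.003524 × 10³ μA = 3.524
  141000 nA = 141000 × 10⁻³ μA = 141
  56520 nA = 56520 × 10⁻³ μA = 56.52
Sum: 3.524 + 141 + 56.52 = 201.044

201.044 μA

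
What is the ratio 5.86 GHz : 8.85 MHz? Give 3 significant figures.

662

(5.86e9) / (8.85e6) = 0.6621e3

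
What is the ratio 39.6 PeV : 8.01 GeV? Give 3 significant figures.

(39.6 × 10¹⁵) / (8.01 × 10⁹) = 4.944 × 10⁶

4940000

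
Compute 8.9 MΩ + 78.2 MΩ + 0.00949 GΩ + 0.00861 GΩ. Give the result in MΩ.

105.2 MΩ

In MΩ:
  8.9 MΩ → 8.9
  78.2 MΩ → 78.2
  0.00949 GΩ = 0.00949 × 10^3 MΩ = 9.49
  0.00861 GΩ = 0.00861 × 10^3 MΩ = 8.61
Sum: 8.9 + 78.2 + 9.49 + 8.61 = 105.2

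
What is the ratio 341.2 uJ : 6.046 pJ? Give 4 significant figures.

56430000

(341.2 × 10⁻⁶) / (6.046 × 10⁻¹²) = 56.434 × 10⁶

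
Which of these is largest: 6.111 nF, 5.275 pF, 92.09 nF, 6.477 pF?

92.09 nF

6.111 nF = 0.000000006111 F
5.275 pF = 0.000000000005275 F
92.09 nF = 0.00000009209 F
6.477 pF = 0.000000000006477 F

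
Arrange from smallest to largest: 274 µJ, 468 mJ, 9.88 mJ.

274 µJ = 0.000274 J
468 mJ = 0.468 J
9.88 mJ = 0.00988 J

274 µJ < 9.88 mJ < 468 mJ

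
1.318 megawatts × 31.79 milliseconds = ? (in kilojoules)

41.89922 kilojoules

1.318 × 10^6 × 31.79 × 10^-3 = 41.89922 × 10^3 J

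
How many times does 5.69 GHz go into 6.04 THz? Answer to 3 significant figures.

1060

(6.04 × 10^12) / (5.69 × 10^9) = 1.062 × 10^3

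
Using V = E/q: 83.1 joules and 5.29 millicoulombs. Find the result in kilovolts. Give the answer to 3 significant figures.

(83.1) / (5.29 × 10⁻³) = 15.709 × 10³ V

15.7 kilovolts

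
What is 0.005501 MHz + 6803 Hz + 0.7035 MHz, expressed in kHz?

715.804 kHz

In kHz:
  0.005501 MHz = 0.005501 × 10^3 kHz = 5.501
  6803 Hz = 6803 × 10^-3 kHz = 6.803
  0.7035 MHz = 0.7035 × 10^3 kHz = 703.5
Sum: 5.501 + 6.803 + 703.5 = 715.804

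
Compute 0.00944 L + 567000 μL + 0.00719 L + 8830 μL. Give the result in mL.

In mL:
  0.00944 L = 0.00944e3 mL = 9.44
  567000 μL = 567000e-3 mL = 567
  0.00719 L = 0.00719e3 mL = 7.19
  8830 μL = 8830e-3 mL = 8.83
Sum: 9.44 + 567 + 7.19 + 8.83 = 592.46

592.46 mL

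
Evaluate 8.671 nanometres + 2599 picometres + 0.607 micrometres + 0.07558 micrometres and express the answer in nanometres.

In nanometres:
  8.671 nanometres → 8.671
  2599 picometres = 2599 × 10⁻³ nanometres = 2.599
  0.607 micrometres = 0.607 × 10³ nanometres = 607
  0.07558 micrometres = 0.07558 × 10³ nanometres = 75.58
Sum: 8.671 + 2.599 + 607 + 75.58 = 693.85

693.85 nanometres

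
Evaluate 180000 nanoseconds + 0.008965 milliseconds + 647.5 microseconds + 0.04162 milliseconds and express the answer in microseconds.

878.085 microseconds

In microseconds:
  180000 nanoseconds = 180000e-3 microseconds = 180
  0.008965 milliseconds = 0.008965e3 microseconds = 8.965
  647.5 microseconds → 647.5
  0.04162 milliseconds = 0.04162e3 microseconds = 41.62
Sum: 180 + 8.965 + 647.5 + 41.62 = 878.085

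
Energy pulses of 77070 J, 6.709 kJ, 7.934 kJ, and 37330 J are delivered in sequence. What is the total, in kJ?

129.043 kJ

In kJ:
  77070 J = 77070 × 10^-3 kJ = 77.07
  6.709 kJ → 6.709
  7.934 kJ → 7.934
  37330 J = 37330 × 10^-3 kJ = 37.33
Sum: 77.07 + 6.709 + 7.934 + 37.33 = 129.043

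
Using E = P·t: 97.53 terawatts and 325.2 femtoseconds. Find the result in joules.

97.53e12 × 325.2e-15 = 31716.756e-3 J

31.716756 joules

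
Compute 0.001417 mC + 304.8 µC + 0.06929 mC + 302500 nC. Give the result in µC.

678.007 µC

In µC:
  0.001417 mC = 0.001417 × 10^3 µC = 1.417
  304.8 µC → 304.8
  0.06929 mC = 0.06929 × 10^3 µC = 69.29
  302500 nC = 302500 × 10^-3 µC = 302.5
Sum: 1.417 + 304.8 + 69.29 + 302.5 = 678.007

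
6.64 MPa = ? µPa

mega = 10⁶, micro = 10⁻⁶; factor is 10¹².
6.64 × 10¹² = 6640000000000

6640000000000 µPa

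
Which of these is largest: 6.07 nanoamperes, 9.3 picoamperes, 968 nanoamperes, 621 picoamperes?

6.07 nanoamperes = 0.00000000607 amperes
9.3 picoamperes = 0.0000000000093 amperes
968 nanoamperes = 0.000000968 amperes
621 picoamperes = 0.000000000621 amperes

968 nanoamperes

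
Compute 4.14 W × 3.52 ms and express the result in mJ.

14.5728 mJ

4.14 × 3.52 × 10^-3 = 14.5728 × 10^-3 J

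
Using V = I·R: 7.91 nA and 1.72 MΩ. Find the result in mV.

13.6052 mV

7.91 × 10⁻⁹ × 1.72 × 10⁶ = 13.6052 × 10⁻³ V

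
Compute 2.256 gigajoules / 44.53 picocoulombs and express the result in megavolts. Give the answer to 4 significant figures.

(2.256 × 10⁹) / (44.53 × 10⁻¹²) = 0.0506625 × 10²¹ V

50660000000000 megavolts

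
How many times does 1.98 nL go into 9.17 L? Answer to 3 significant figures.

(9.17) / (1.98 × 10⁻⁹) = 4.631 × 10⁹

4630000000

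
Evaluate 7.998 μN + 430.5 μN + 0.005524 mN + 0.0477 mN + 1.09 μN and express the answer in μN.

In μN:
  7.998 μN → 7.998
  430.5 μN → 430.5
  0.005524 mN = 0.005524 × 10^3 μN = 5.524
  0.0477 mN = 0.0477 × 10^3 μN = 47.7
  1.09 μN → 1.09
Sum: 7.998 + 430.5 + 5.524 + 47.7 + 1.09 = 492.812

492.812 μN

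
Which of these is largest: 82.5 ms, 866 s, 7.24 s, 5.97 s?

866 s

82.5 ms = 0.0825 s
866 s = 866 s
7.24 s = 7.24 s
5.97 s = 5.97 s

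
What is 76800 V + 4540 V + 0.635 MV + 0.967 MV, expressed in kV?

1683.34 kV

In kV:
  76800 V = 76800 × 10^-3 kV = 76.8
  4540 V = 4540 × 10^-3 kV = 4.54
  0.635 MV = 0.635 × 10^3 kV = 635
  0.967 MV = 0.967 × 10^3 kV = 967
Sum: 76.8 + 4.54 + 635 + 967 = 1683.34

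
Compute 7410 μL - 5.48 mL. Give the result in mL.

1.93 mL

In mL:
  7410 μL = 7410 × 10^-3 mL = 7.41
  5.48 mL → 5.48
Difference: 7.41 - 5.48 = 1.93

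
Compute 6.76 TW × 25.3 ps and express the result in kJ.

6.76e12 × 25.3e-12 = 171.028 J

0.171028 kJ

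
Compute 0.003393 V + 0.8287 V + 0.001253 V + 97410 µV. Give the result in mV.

930.756 mV

In mV:
  0.003393 V = 0.003393 × 10^3 mV = 3.393
  0.8287 V = 0.8287 × 10^3 mV = 828.7
  0.001253 V = 0.001253 × 10^3 mV = 1.253
  97410 µV = 97410 × 10^-3 mV = 97.41
Sum: 3.393 + 828.7 + 1.253 + 97.41 = 930.756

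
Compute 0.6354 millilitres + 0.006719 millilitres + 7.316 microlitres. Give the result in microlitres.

In microlitres:
  0.6354 millilitres = 0.6354e3 microlitres = 635.4
  0.006719 millilitres = 0.006719e3 microlitres = 6.719
  7.316 microlitres → 7.316
Sum: 635.4 + 6.719 + 7.316 = 649.435

649.435 microlitres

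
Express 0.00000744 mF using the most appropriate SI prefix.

7.44 nF

= 7.44e-9 F; 1e-9 is nano.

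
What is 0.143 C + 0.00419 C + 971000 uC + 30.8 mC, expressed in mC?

1148.99 mC

In mC:
  0.143 C = 0.143e3 mC = 143
  0.00419 C = 0.00419e3 mC = 4.19
  971000 uC = 971000e-3 mC = 971
  30.8 mC → 30.8
Sum: 143 + 4.19 + 971 + 30.8 = 1148.99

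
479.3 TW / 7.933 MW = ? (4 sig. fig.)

(479.3 × 10¹²) / (7.933 × 10⁶) = 60.419 × 10⁶

60420000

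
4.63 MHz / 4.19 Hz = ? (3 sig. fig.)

1110000

(4.63 × 10^6) / (4.19) = 1.105 × 10^6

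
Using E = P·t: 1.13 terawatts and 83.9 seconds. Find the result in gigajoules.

94807 gigajoules

1.13e12 × 83.9 = 94.807e12 J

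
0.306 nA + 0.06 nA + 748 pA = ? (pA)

In pA:
  0.306 nA = 0.306 × 10³ pA = 306
  0.06 nA = 0.06 × 10³ pA = 60
  748 pA → 748
Sum: 306 + 60 + 748 = 1114

1114 pA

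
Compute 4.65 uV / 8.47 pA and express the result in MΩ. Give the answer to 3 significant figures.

0.549 MΩ

(4.65 × 10⁻⁶) / (8.47 × 10⁻¹²) = 0.549 × 10⁶ Ω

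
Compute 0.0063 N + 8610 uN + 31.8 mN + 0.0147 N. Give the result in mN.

61.41 mN

In mN:
  0.0063 N = 0.0063e3 mN = 6.3
  8610 uN = 8610e-3 mN = 8.61
  31.8 mN → 31.8
  0.0147 N = 0.0147e3 mN = 14.7
Sum: 6.3 + 8.61 + 31.8 + 14.7 = 61.41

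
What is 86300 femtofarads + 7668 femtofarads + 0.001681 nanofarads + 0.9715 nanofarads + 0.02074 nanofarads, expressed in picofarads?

In picofarads:
  86300 femtofarads = 86300e-3 picofarads = 86.3
  7668 femtofarads = 7668e-3 picofarads = 7.668
  0.001681 nanofarads = 0.001681e3 picofarads = 1.681
  0.9715 nanofarads = 0.9715e3 picofarads = 971.5
  0.02074 nanofarads = 0.02074e3 picofarads = 20.74
Sum: 86.3 + 7.668 + 1.681 + 971.5 + 20.74 = 1087.889

1087.889 picofarads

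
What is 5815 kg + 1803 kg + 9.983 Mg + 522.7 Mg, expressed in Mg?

540.301 Mg

In Mg:
  5815 kg = 5815e-3 Mg = 5.815
  1803 kg = 1803e-3 Mg = 1.803
  9.983 Mg → 9.983
  522.7 Mg → 522.7
Sum: 5.815 + 1.803 + 9.983 + 522.7 = 540.301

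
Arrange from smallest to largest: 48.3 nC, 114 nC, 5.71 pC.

5.71 pC < 48.3 nC < 114 nC

48.3 nC = 0.0000000483 C
114 nC = 0.000000114 C
5.71 pC = 0.00000000000571 C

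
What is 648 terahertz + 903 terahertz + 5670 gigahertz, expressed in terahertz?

1556.67 terahertz

In terahertz:
  648 terahertz → 648
  903 terahertz → 903
  5670 gigahertz = 5670 × 10⁻³ terahertz = 5.67
Sum: 648 + 903 + 5.67 = 1556.67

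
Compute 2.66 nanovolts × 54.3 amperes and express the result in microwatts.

0.144438 microwatts

2.66 × 10⁻⁹ × 54.3 = 144.438 × 10⁻⁹ W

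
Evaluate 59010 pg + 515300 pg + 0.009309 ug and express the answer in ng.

583.619 ng

In ng:
  59010 pg = 59010 × 10⁻³ ng = 59.01
  515300 pg = 515300 × 10⁻³ ng = 515.3
  0.009309 ug = 0.009309 × 10³ ng = 9.309
Sum: 59.01 + 515.3 + 9.309 = 583.619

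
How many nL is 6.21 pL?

0.00621 nL

pico = 10^-12, nano = 10^-9; factor is 10^-3.
6.21 × 10^-3 = 0.00621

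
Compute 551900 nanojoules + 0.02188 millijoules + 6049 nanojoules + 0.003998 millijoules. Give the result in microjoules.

In microjoules:
  551900 nanojoules = 551900 × 10^-3 microjoules = 551.9
  0.02188 millijoules = 0.02188 × 10^3 microjoules = 21.88
  6049 nanojoules = 6049 × 10^-3 microjoules = 6.049
  0.003998 millijoules = 0.003998 × 10^3 microjoules = 3.998
Sum: 551.9 + 21.88 + 6.049 + 3.998 = 583.827

583.827 microjoules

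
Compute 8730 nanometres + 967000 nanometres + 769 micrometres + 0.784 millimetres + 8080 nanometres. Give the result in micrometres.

2536.81 micrometres

In micrometres:
  8730 nanometres = 8730 × 10^-3 micrometres = 8.73
  967000 nanometres = 967000 × 10^-3 micrometres = 967
  769 micrometres → 769
  0.784 millimetres = 0.784 × 10^3 micrometres = 784
  8080 nanometres = 8080 × 10^-3 micrometres = 8.08
Sum: 8.73 + 967 + 769 + 784 + 8.08 = 2536.81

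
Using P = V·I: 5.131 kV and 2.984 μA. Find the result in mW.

15.310904 mW

5.131 × 10³ × 2.984 × 10⁻⁶ = 15.310904 × 10⁻³ W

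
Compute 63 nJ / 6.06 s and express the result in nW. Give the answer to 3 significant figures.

10.4 nW

(63 × 10⁻⁹) / (6.06) = 10.396 × 10⁻⁹ W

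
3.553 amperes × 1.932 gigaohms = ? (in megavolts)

3.553 × 1.932e9 = 6.864396e9 V

6864.396 megavolts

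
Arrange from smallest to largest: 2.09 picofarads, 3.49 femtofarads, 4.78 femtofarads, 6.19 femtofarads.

3.49 femtofarads < 4.78 femtofarads < 6.19 femtofarads < 2.09 picofarads

2.09 picofarads = 0.00000000000209 farads
3.49 femtofarads = 0.00000000000000349 farads
4.78 femtofarads = 0.00000000000000478 farads
6.19 femtofarads = 0.00000000000000619 farads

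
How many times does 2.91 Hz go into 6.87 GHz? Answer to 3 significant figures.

(6.87e9) / (2.91) = 2.361e9

2360000000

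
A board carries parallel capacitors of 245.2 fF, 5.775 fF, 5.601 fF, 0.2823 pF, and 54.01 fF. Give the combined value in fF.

In fF:
  245.2 fF → 245.2
  5.775 fF → 5.775
  5.601 fF → 5.601
  0.2823 pF = 0.2823e3 fF = 282.3
  54.01 fF → 54.01
Sum: 245.2 + 5.775 + 5.601 + 282.3 + 54.01 = 592.886

592.886 fF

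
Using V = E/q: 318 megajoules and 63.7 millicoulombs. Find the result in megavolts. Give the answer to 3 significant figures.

(318e6) / (63.7e-3) = 4.9922e9 V

4990 megavolts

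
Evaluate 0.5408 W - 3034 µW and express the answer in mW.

537.766 mW

In mW:
  0.5408 W = 0.5408 × 10^3 mW = 540.8
  3034 µW = 3034 × 10^-3 mW = 3.034
Difference: 540.8 - 3.034 = 537.766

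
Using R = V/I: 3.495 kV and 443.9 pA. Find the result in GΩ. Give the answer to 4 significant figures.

7873 GΩ

(3.495e3) / (443.9e-12) = 0.00787339e15 Ω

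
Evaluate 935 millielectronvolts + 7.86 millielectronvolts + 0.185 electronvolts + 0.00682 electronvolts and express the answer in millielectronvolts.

In millielectronvolts:
  935 millielectronvolts → 935
  7.86 millielectronvolts → 7.86
  0.185 electronvolts = 0.185 × 10^3 millielectronvolts = 185
  0.00682 electronvolts = 0.00682 × 10^3 millielectronvolts = 6.82
Sum: 935 + 7.86 + 185 + 6.82 = 1134.68

1134.68 millielectronvolts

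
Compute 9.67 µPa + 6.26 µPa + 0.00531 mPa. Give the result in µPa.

21.24 µPa

In µPa:
  9.67 µPa → 9.67
  6.26 µPa → 6.26
  0.00531 mPa = 0.00531 × 10³ µPa = 5.31
Sum: 9.67 + 6.26 + 5.31 = 21.24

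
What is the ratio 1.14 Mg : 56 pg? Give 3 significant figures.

(1.14 × 10^6) / (56 × 10^-12) = 0.02036 × 10^18

20400000000000000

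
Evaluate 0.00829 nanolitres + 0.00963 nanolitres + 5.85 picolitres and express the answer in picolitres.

In picolitres:
  0.00829 nanolitres = 0.00829e3 picolitres = 8.29
  0.00963 nanolitres = 0.00963e3 picolitres = 9.63
  5.85 picolitres → 5.85
Sum: 8.29 + 9.63 + 5.85 = 23.77

23.77 picolitres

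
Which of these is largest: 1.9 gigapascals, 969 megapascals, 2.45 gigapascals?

1.9 gigapascals = 1900000000 pascals
969 megapascals = 969000000 pascals
2.45 gigapascals = 2450000000 pascals

2.45 gigapascals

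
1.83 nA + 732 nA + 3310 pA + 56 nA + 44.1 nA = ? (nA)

In nA:
  1.83 nA → 1.83
  732 nA → 732
  3310 pA = 3310 × 10^-3 nA = 3.31
  56 nA → 56
  44.1 nA → 44.1
Sum: 1.83 + 732 + 3.31 + 56 + 44.1 = 837.24

837.24 nA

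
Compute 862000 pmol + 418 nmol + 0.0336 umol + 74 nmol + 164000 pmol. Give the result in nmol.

1551.6 nmol

In nmol:
  862000 pmol = 862000 × 10⁻³ nmol = 862
  418 nmol → 418
  0.0336 umol = 0.0336 × 10³ nmol = 33.6
  74 nmol → 74
  164000 pmol = 164000 × 10⁻³ nmol = 164
Sum: 862 + 418 + 33.6 + 74 + 164 = 1551.6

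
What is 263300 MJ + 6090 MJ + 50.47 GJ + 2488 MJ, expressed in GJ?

322.348 GJ

In GJ:
  263300 MJ = 263300e-3 GJ = 263.3
  6090 MJ = 6090e-3 GJ = 6.09
  50.47 GJ → 50.47
  2488 MJ = 2488e-3 GJ = 2.488
Sum: 263.3 + 6.09 + 50.47 + 2.488 = 322.348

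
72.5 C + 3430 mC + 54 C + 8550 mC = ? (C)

In C:
  72.5 C → 72.5
  3430 mC = 3430 × 10⁻³ C = 3.43
  54 C → 54
  8550 mC = 8550 × 10⁻³ C = 8.55
Sum: 72.5 + 3.43 + 54 + 8.55 = 138.48

138.48 C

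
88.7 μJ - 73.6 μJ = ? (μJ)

In μJ:
  88.7 μJ → 88.7
  73.6 μJ → 73.6
Difference: 88.7 - 73.6 = 15.1

15.1 μJ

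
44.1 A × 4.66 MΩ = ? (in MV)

44.1 × 4.66e6 = 205.506e6 V

205.506 MV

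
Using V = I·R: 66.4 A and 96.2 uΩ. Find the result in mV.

66.4 × 96.2 × 10^-6 = 6387.68 × 10^-6 V

6.38768 mV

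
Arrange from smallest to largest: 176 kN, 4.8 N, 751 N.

4.8 N < 751 N < 176 kN

176 kN = 176000 N
4.8 N = 4.8 N
751 N = 751 N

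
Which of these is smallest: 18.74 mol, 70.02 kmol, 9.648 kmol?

18.74 mol

18.74 mol = 18.74 mol
70.02 kmol = 70020 mol
9.648 kmol = 9648 mol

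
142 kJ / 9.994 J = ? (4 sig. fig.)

(142 × 10^3) / (9.994) = 14.209 × 10^3

14210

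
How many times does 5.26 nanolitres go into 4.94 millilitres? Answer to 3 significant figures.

939000

(4.94 × 10⁻³) / (5.26 × 10⁻⁹) = 0.9392 × 10⁶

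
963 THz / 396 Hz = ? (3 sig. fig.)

2430000000000

(963e12) / (396) = 2.432e12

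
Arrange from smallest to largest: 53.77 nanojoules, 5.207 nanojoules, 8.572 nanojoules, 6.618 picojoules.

53.77 nanojoules = 0.00000005377 joules
5.207 nanojoules = 0.000000005207 joules
8.572 nanojoules = 0.000000008572 joules
6.618 picojoules = 0.000000000006618 joules

6.618 picojoules < 5.207 nanojoules < 8.572 nanojoules < 53.77 nanojoules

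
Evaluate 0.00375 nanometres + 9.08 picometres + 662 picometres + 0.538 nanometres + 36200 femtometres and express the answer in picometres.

1249.03 picometres

In picometres:
  0.00375 nanometres = 0.00375 × 10^3 picometres = 3.75
  9.08 picometres → 9.08
  662 picometres → 662
  0.538 nanometres = 0.538 × 10^3 picometres = 538
  36200 femtometres = 36200 × 10^-3 picometres = 36.2
Sum: 3.75 + 9.08 + 662 + 538 + 36.2 = 1249.03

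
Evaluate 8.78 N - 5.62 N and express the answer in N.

In N:
  8.78 N → 8.78
  5.62 N → 5.62
Difference: 8.78 - 5.62 = 3.16

3.16 N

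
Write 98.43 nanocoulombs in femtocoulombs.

nano = 10^-9, femto = 10^-15; factor is 10^6.
98.43 × 10^6 = 98430000

98430000 femtocoulombs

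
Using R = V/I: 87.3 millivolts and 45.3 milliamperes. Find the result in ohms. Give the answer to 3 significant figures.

1.93 ohms

(87.3 × 10^-3) / (45.3 × 10^-3) = 1.9272 Ω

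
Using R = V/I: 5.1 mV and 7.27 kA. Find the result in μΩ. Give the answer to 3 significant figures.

(5.1 × 10⁻³) / (7.27 × 10³) = 0.70151 × 10⁻⁶ Ω

0.702 μΩ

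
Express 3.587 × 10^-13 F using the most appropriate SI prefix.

358.7 fF

= 358.7 × 10^-15 F; 10^-15 is femto.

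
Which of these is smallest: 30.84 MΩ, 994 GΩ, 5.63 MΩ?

5.63 MΩ

30.84 MΩ = 30840000 Ω
994 GΩ = 994000000000 Ω
5.63 MΩ = 5630000 Ω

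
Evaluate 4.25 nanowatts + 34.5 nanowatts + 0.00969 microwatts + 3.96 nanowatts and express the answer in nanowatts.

In nanowatts:
  4.25 nanowatts → 4.25
  34.5 nanowatts → 34.5
  0.00969 microwatts = 0.00969e3 nanowatts = 9.69
  3.96 nanowatts → 3.96
Sum: 4.25 + 34.5 + 9.69 + 3.96 = 52.4

52.4 nanowatts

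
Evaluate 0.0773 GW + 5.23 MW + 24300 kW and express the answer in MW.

In MW:
  0.0773 GW = 0.0773 × 10³ MW = 77.3
  5.23 MW → 5.23
  24300 kW = 24300 × 10⁻³ MW = 24.3
Sum: 77.3 + 5.23 + 24.3 = 106.83

106.83 MW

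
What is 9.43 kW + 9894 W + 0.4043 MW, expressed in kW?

423.624 kW

In kW:
  9.43 kW → 9.43
  9894 W = 9894 × 10⁻³ kW = 9.894
  0.4043 MW = 0.4043 × 10³ kW = 404.3
Sum: 9.43 + 9.894 + 404.3 = 423.624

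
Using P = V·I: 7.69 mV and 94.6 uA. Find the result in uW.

0.727474 uW

7.69 × 10⁻³ × 94.6 × 10⁻⁶ = 727.474 × 10⁻⁹ W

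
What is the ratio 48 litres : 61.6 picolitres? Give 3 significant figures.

779000000000

(48) / (61.6e-12) = 0.7792e12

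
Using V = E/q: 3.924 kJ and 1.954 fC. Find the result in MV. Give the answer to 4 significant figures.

2008000000000 MV

(3.924 × 10^3) / (1.954 × 10^-15) = 2.00819 × 10^18 V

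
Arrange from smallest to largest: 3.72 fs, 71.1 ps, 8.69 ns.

3.72 fs < 71.1 ps < 8.69 ns

3.72 fs = 0.00000000000000372 s
71.1 ps = 0.0000000000711 s
8.69 ns = 0.00000000869 s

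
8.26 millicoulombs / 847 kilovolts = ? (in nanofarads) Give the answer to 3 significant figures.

(8.26e-3) / (847e3) = 0.0097521e-6 F

9.75 nanofarads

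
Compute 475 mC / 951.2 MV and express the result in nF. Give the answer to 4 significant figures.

0.4994 nF

(475e-3) / (951.2e6) = 0.499369e-9 F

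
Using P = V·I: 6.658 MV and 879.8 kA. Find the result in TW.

6.658 × 10^6 × 879.8 × 10^3 = 5857.7084 × 10^9 W

5.8577084 TW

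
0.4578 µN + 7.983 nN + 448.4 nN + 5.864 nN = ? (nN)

920.047 nN

In nN:
  0.4578 µN = 0.4578e3 nN = 457.8
  7.983 nN → 7.983
  448.4 nN → 448.4
  5.864 nN → 5.864
Sum: 457.8 + 7.983 + 448.4 + 5.864 = 920.047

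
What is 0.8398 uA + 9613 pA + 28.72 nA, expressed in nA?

878.133 nA

In nA:
  0.8398 uA = 0.8398 × 10³ nA = 839.8
  9613 pA = 9613 × 10⁻³ nA = 9.613
  28.72 nA → 28.72
Sum: 839.8 + 9.613 + 28.72 = 878.133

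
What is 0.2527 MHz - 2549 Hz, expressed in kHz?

250.151 kHz

In kHz:
  0.2527 MHz = 0.2527e3 kHz = 252.7
  2549 Hz = 2549e-3 kHz = 2.549
Difference: 252.7 - 2.549 = 250.151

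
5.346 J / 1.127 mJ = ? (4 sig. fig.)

4744

(5.346) / (1.127 × 10⁻³) = 4.7436 × 10³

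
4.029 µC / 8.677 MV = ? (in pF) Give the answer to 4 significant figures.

0.4643 pF

(4.029 × 10^-6) / (8.677 × 10^6) = 0.464331 × 10^-12 F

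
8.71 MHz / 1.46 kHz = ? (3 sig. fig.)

(8.71e6) / (1.46e3) = 5.966e3

5970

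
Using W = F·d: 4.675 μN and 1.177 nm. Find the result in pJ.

4.675 × 10^-6 × 1.177 × 10^-9 = 5.502475 × 10^-15 J

0.005502475 pJ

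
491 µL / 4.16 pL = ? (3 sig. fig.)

118000000

(491 × 10⁻⁶) / (4.16 × 10⁻¹²) = 118 × 10⁶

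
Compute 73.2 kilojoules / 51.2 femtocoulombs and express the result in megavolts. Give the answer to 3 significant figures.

(73.2 × 10³) / (51.2 × 10⁻¹⁵) = 1.4297 × 10¹⁸ V

1430000000000 megavolts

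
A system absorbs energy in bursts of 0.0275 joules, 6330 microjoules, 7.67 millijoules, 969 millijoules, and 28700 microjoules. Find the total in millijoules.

1039.2 millijoules

In millijoules:
  0.0275 joules = 0.0275e3 millijoules = 27.5
  6330 microjoules = 6330e-3 millijoules = 6.33
  7.67 millijoules → 7.67
  969 millijoules → 969
  28700 microjoules = 28700e-3 millijoules = 28.7
Sum: 27.5 + 6.33 + 7.67 + 969 + 28.7 = 1039.2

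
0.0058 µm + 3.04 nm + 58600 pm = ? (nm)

67.44 nm

In nm:
  0.0058 µm = 0.0058 × 10³ nm = 5.8
  3.04 nm → 3.04
  58600 pm = 58600 × 10⁻³ nm = 58.6
Sum: 5.8 + 3.04 + 58.6 = 67.44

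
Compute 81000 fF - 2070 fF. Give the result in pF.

In pF:
  81000 fF = 81000 × 10⁻³ pF = 81
  2070 fF = 2070 × 10⁻³ pF = 2.07
Difference: 81 - 2.07 = 78.93

78.93 pF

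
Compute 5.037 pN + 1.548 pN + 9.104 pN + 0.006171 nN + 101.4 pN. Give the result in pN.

In pN:
  5.037 pN → 5.037
  1.548 pN → 1.548
  9.104 pN → 9.104
  0.006171 nN = 0.006171 × 10³ pN = 6.171
  101.4 pN → 101.4
Sum: 5.037 + 1.548 + 9.104 + 6.171 + 101.4 = 123.26

123.26 pN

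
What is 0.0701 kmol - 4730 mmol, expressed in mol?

65.37 mol

In mol:
  0.0701 kmol = 0.0701e3 mol = 70.1
  4730 mmol = 4730e-3 mol = 4.73
Difference: 70.1 - 4.73 = 65.37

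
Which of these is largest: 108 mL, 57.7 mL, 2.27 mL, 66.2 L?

66.2 L

108 mL = 0.108 L
57.7 mL = 0.0577 L
2.27 mL = 0.00227 L
66.2 L = 66.2 L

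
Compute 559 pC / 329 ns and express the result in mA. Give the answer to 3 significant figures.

(559 × 10^-12) / (329 × 10^-9) = 1.6991 × 10^-3 A

1.70 mA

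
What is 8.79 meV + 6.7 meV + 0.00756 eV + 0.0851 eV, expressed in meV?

108.15 meV

In meV:
  8.79 meV → 8.79
  6.7 meV → 6.7
  0.00756 eV = 0.00756 × 10³ meV = 7.56
  0.0851 eV = 0.0851 × 10³ meV = 85.1
Sum: 8.79 + 6.7 + 7.56 + 85.1 = 108.15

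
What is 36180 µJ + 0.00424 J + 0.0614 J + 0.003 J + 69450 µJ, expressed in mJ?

In mJ:
  36180 µJ = 36180 × 10⁻³ mJ = 36.18
  0.00424 J = 0.00424 × 10³ mJ = 4.24
  0.0614 J = 0.0614 × 10³ mJ = 61.4
  0.003 J = 0.003 × 10³ mJ = 3
  69450 µJ = 69450 × 10⁻³ mJ = 69.45
Sum: 36.18 + 4.24 + 61.4 + 3 + 69.45 = 174.27

174.27 mJ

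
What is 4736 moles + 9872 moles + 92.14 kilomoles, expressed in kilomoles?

106.748 kilomoles

In kilomoles:
  4736 moles = 4736 × 10^-3 kilomoles = 4.736
  9872 moles = 9872 × 10^-3 kilomoles = 9.872
  92.14 kilomoles → 92.14
Sum: 4.736 + 9.872 + 92.14 = 106.748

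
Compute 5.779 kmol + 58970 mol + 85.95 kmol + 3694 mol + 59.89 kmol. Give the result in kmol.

In kmol:
  5.779 kmol → 5.779
  58970 mol = 58970 × 10⁻³ kmol = 58.97
  85.95 kmol → 85.95
  3694 mol = 3694 × 10⁻³ kmol = 3.694
  59.89 kmol → 59.89
Sum: 5.779 + 58.97 + 85.95 + 3.694 + 59.89 = 214.283

214.283 kmol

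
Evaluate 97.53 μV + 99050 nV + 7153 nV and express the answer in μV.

In μV:
  97.53 μV → 97.53
  99050 nV = 99050 × 10⁻³ μV = 99.05
  7153 nV = 7153 × 10⁻³ μV = 7.153
Sum: 97.53 + 99.05 + 7.153 = 203.733

203.733 μV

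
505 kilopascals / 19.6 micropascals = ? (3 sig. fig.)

(505 × 10³) / (19.6 × 10⁻⁶) = 25.77 × 10⁹

25800000000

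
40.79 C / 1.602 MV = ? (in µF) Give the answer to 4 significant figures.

(40.79) / (1.602e6) = 25.4619e-6 F

25.46 µF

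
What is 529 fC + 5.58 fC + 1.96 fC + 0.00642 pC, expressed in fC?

In fC:
  529 fC → 529
  5.58 fC → 5.58
  1.96 fC → 1.96
  0.00642 pC = 0.00642e3 fC = 6.42
Sum: 529 + 5.58 + 1.96 + 6.42 = 542.96

542.96 fC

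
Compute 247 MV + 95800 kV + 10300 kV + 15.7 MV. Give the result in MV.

In MV:
  247 MV → 247
  95800 kV = 95800 × 10⁻³ MV = 95.8
  10300 kV = 10300 × 10⁻³ MV = 10.3
  15.7 MV → 15.7
Sum: 247 + 95.8 + 10.3 + 15.7 = 368.8

368.8 MV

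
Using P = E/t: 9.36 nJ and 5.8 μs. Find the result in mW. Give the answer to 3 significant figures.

1.61 mW

(9.36 × 10^-9) / (5.8 × 10^-6) = 1.6138 × 10^-3 W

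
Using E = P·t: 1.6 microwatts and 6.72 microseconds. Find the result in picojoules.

1.6 × 10^-6 × 6.72 × 10^-6 = 10.752 × 10^-12 J

10.752 picojoules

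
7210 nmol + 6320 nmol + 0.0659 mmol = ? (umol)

79.43 umol

In umol:
  7210 nmol = 7210 × 10⁻³ umol = 7.21
  6320 nmol = 6320 × 10⁻³ umol = 6.32
  0.0659 mmol = 0.0659 × 10³ umol = 65.9
Sum: 7.21 + 6.32 + 65.9 = 79.43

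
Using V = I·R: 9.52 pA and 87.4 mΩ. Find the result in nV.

0.000832048 nV

9.52 × 10⁻¹² × 87.4 × 10⁻³ = 832.048 × 10⁻¹⁵ V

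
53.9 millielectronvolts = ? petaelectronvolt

milli = 1e-3, peta = 1e15; factor is 1e-18.
53.9 × 1e-18 = 0.0000000000000000539

0.0000000000000000539 petaelectronvolts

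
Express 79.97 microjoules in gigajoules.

micro = 10⁻⁶, giga = 10⁹; factor is 10⁻¹⁵.
79.97 × 10⁻¹⁵ = 0.00000000000007997

0.00000000000007997 gigajoules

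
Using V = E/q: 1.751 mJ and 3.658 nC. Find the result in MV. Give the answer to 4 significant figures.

(1.751e-3) / (3.658e-9) = 0.478677e6 V

0.4787 MV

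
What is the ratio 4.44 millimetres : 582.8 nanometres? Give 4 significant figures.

(4.44 × 10⁻³) / (582.8 × 10⁻⁹) = 0.0076184 × 10⁶

7618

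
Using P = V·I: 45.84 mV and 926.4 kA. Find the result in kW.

45.84 × 10^-3 × 926.4 × 10^3 = 42466.176 W

42.466176 kW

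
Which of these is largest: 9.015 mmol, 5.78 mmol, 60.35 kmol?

60.35 kmol

9.015 mmol = 0.009015 mol
5.78 mmol = 0.00578 mol
60.35 kmol = 60350 mol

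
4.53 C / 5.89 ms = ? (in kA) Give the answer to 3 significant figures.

0.769 kA

(4.53) / (5.89 × 10⁻³) = 0.7691 × 10³ A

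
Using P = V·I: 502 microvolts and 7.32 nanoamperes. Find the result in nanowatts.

502 × 10^-6 × 7.32 × 10^-9 = 3674.64 × 10^-15 W

0.00367464 nanowatts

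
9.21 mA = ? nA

9210000 nA

milli = 10⁻³, nano = 10⁻⁹; factor is 10⁶.
9.21 × 10⁶ = 9210000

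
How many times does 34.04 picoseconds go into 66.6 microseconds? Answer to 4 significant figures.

(66.6e-6) / (34.04e-12) = 1.9565e6

1957000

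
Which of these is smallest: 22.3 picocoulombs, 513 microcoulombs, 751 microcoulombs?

22.3 picocoulombs

22.3 picocoulombs = 0.0000000000223 coulombs
513 microcoulombs = 0.000513 coulombs
751 microcoulombs = 0.000751 coulombs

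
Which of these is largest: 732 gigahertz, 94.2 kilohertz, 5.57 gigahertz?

732 gigahertz

732 gigahertz = 732000000000 hertz
94.2 kilohertz = 94200 hertz
5.57 gigahertz = 5570000000 hertz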